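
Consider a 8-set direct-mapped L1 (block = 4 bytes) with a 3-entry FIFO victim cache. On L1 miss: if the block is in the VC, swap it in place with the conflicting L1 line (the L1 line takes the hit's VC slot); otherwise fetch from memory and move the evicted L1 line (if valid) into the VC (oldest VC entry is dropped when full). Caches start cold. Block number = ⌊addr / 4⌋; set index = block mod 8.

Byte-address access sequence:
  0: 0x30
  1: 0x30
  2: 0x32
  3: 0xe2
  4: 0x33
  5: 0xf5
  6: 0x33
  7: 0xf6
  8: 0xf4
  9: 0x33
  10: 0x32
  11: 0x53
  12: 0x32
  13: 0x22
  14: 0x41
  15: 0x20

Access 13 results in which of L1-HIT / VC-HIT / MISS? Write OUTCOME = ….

OUTCOME = MISS

  [0] addr=0x30 blk=12 s=4: MISS | VC []
  [1] addr=0x30 blk=12 s=4: L1-HIT | VC []
  [2] addr=0x32 blk=12 s=4: L1-HIT | VC []
  [3] addr=0xe2 blk=56 s=0: MISS | VC []
  [4] addr=0x33 blk=12 s=4: L1-HIT | VC []
  [5] addr=0xf5 blk=61 s=5: MISS | VC []
  [6] addr=0x33 blk=12 s=4: L1-HIT | VC []
  [7] addr=0xf6 blk=61 s=5: L1-HIT | VC []
  [8] addr=0xf4 blk=61 s=5: L1-HIT | VC []
  [9] addr=0x33 blk=12 s=4: L1-HIT | VC []
  [10] addr=0x32 blk=12 s=4: L1-HIT | VC []
  [11] addr=0x53 blk=20 s=4: MISS | VC [12]
  [12] addr=0x32 blk=12 s=4: VC-HIT | VC [20]
  [13] addr=0x22 blk=8 s=0: MISS | VC [20, 56]
  [14] addr=0x41 blk=16 s=0: MISS | VC [20, 56, 8]
  [15] addr=0x20 blk=8 s=0: VC-HIT | VC [20, 56, 16]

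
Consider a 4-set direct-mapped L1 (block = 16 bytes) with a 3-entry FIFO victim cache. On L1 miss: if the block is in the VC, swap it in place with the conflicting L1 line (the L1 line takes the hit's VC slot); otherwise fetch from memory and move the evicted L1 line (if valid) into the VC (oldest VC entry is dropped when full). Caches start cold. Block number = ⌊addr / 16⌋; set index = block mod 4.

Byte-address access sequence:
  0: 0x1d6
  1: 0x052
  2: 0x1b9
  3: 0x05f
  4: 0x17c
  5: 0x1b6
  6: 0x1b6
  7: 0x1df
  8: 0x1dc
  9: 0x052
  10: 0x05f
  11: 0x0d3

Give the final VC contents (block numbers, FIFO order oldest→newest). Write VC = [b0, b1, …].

#0 0x1d6→b29/s1 MISS; vc=[]
#1 0x52→b5/s1 MISS; vc=[29]
#2 0x1b9→b27/s3 MISS; vc=[29]
#3 0x5f→b5/s1 L1-HIT; vc=[29]
#4 0x17c→b23/s3 MISS; vc=[29,27]
#5 0x1b6→b27/s3 VC-HIT; vc=[29,23]
#6 0x1b6→b27/s3 L1-HIT; vc=[29,23]
#7 0x1df→b29/s1 VC-HIT; vc=[5,23]
#8 0x1dc→b29/s1 L1-HIT; vc=[5,23]
#9 0x52→b5/s1 VC-HIT; vc=[29,23]
#10 0x5f→b5/s1 L1-HIT; vc=[29,23]
#11 0xd3→b13/s1 MISS; vc=[29,23,5]

VC = [29, 23, 5]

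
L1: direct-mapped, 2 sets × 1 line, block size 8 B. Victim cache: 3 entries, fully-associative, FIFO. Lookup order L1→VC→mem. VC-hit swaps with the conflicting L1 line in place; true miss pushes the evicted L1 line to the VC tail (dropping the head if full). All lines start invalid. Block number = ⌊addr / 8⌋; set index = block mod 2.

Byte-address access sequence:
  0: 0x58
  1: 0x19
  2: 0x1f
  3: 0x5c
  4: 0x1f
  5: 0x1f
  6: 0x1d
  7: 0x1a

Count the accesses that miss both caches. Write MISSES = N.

0: 0x58 (blk 11, set 1) → MISS  vc=[]
1: 0x19 (blk 3, set 1) → MISS  vc=[11]
2: 0x1f (blk 3, set 1) → L1-HIT  vc=[11]
3: 0x5c (blk 11, set 1) → VC-HIT  vc=[3]
4: 0x1f (blk 3, set 1) → VC-HIT  vc=[11]
5: 0x1f (blk 3, set 1) → L1-HIT  vc=[11]
6: 0x1d (blk 3, set 1) → L1-HIT  vc=[11]
7: 0x1a (blk 3, set 1) → L1-HIT  vc=[11]

MISSES = 2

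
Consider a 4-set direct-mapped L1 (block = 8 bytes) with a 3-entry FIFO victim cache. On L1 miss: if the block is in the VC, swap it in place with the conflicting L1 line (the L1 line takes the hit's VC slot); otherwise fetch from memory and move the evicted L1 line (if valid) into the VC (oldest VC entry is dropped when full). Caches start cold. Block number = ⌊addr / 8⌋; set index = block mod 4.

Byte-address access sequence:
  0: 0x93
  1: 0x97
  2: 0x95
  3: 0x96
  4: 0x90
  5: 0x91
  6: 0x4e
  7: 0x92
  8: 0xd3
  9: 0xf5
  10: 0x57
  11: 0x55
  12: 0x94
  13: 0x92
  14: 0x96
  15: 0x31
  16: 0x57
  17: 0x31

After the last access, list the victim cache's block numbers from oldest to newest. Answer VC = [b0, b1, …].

  [0] addr=0x93 blk=18 s=2: MISS | VC []
  [1] addr=0x97 blk=18 s=2: L1-HIT | VC []
  [2] addr=0x95 blk=18 s=2: L1-HIT | VC []
  [3] addr=0x96 blk=18 s=2: L1-HIT | VC []
  [4] addr=0x90 blk=18 s=2: L1-HIT | VC []
  [5] addr=0x91 blk=18 s=2: L1-HIT | VC []
  [6] addr=0x4e blk=9 s=1: MISS | VC []
  [7] addr=0x92 blk=18 s=2: L1-HIT | VC []
  [8] addr=0xd3 blk=26 s=2: MISS | VC [18]
  [9] addr=0xf5 blk=30 s=2: MISS | VC [18, 26]
  [10] addr=0x57 blk=10 s=2: MISS | VC [18, 26, 30]
  [11] addr=0x55 blk=10 s=2: L1-HIT | VC [18, 26, 30]
  [12] addr=0x94 blk=18 s=2: VC-HIT | VC [10, 26, 30]
  [13] addr=0x92 blk=18 s=2: L1-HIT | VC [10, 26, 30]
  [14] addr=0x96 blk=18 s=2: L1-HIT | VC [10, 26, 30]
  [15] addr=0x31 blk=6 s=2: MISS | VC [26, 30, 18]
  [16] addr=0x57 blk=10 s=2: MISS | VC [30, 18, 6]
  [17] addr=0x31 blk=6 s=2: VC-HIT | VC [30, 18, 10]

VC = [30, 18, 10]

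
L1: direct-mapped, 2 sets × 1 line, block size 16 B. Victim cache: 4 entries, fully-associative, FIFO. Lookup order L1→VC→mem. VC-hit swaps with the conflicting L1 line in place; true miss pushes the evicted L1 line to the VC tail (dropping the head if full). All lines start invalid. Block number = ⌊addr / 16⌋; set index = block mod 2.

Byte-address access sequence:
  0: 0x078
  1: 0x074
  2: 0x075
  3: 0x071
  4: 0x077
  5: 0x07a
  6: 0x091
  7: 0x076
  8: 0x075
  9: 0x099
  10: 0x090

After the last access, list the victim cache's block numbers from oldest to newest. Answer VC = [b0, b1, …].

VC = [7]

#0 0x78→b7/s1 MISS; vc=[]
#1 0x74→b7/s1 L1-HIT; vc=[]
#2 0x75→b7/s1 L1-HIT; vc=[]
#3 0x71→b7/s1 L1-HIT; vc=[]
#4 0x77→b7/s1 L1-HIT; vc=[]
#5 0x7a→b7/s1 L1-HIT; vc=[]
#6 0x91→b9/s1 MISS; vc=[7]
#7 0x76→b7/s1 VC-HIT; vc=[9]
#8 0x75→b7/s1 L1-HIT; vc=[9]
#9 0x99→b9/s1 VC-HIT; vc=[7]
#10 0x90→b9/s1 L1-HIT; vc=[7]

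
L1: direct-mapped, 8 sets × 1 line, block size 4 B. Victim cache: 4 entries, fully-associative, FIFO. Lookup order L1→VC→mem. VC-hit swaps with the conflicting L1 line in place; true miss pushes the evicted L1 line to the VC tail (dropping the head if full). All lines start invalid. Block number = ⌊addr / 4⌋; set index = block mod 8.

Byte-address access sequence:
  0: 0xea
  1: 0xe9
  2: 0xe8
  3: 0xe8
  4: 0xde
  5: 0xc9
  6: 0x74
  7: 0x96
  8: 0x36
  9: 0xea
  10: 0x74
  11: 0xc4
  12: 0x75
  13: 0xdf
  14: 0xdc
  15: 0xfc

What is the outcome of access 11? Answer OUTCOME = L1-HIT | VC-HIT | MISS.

OUTCOME = MISS

0: 0xea (blk 58, set 2) → MISS  vc=[]
1: 0xe9 (blk 58, set 2) → L1-HIT  vc=[]
2: 0xe8 (blk 58, set 2) → L1-HIT  vc=[]
3: 0xe8 (blk 58, set 2) → L1-HIT  vc=[]
4: 0xde (blk 55, set 7) → MISS  vc=[]
5: 0xc9 (blk 50, set 2) → MISS  vc=[58]
6: 0x74 (blk 29, set 5) → MISS  vc=[58]
7: 0x96 (blk 37, set 5) → MISS  vc=[58, 29]
8: 0x36 (blk 13, set 5) → MISS  vc=[58, 29, 37]
9: 0xea (blk 58, set 2) → VC-HIT  vc=[50, 29, 37]
10: 0x74 (blk 29, set 5) → VC-HIT  vc=[50, 13, 37]
11: 0xc4 (blk 49, set 1) → MISS  vc=[50, 13, 37]
12: 0x75 (blk 29, set 5) → L1-HIT  vc=[50, 13, 37]
13: 0xdf (blk 55, set 7) → L1-HIT  vc=[50, 13, 37]
14: 0xdc (blk 55, set 7) → L1-HIT  vc=[50, 13, 37]
15: 0xfc (blk 63, set 7) → MISS  vc=[50, 13, 37, 55]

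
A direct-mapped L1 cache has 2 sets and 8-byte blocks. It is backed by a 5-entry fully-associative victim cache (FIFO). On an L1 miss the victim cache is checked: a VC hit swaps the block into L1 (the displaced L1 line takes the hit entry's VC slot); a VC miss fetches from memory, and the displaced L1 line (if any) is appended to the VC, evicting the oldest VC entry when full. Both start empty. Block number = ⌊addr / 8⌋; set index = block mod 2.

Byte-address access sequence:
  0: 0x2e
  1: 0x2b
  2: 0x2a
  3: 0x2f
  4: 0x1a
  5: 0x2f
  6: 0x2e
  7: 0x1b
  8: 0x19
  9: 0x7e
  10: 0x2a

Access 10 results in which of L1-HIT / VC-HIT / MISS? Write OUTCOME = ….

OUTCOME = VC-HIT

#0 0x2e→b5/s1 MISS; vc=[]
#1 0x2b→b5/s1 L1-HIT; vc=[]
#2 0x2a→b5/s1 L1-HIT; vc=[]
#3 0x2f→b5/s1 L1-HIT; vc=[]
#4 0x1a→b3/s1 MISS; vc=[5]
#5 0x2f→b5/s1 VC-HIT; vc=[3]
#6 0x2e→b5/s1 L1-HIT; vc=[3]
#7 0x1b→b3/s1 VC-HIT; vc=[5]
#8 0x19→b3/s1 L1-HIT; vc=[5]
#9 0x7e→b15/s1 MISS; vc=[5,3]
#10 0x2a→b5/s1 VC-HIT; vc=[15,3]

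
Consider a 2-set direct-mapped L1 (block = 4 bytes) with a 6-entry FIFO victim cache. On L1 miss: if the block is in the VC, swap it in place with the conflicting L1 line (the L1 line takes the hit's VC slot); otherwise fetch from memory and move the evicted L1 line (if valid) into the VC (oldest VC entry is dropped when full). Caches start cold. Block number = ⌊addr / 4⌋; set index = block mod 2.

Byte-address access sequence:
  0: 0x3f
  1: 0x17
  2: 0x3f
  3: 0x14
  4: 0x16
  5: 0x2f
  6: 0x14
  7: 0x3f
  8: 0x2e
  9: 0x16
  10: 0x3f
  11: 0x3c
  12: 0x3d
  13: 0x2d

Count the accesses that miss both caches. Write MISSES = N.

0: 0x3f (blk 15, set 1) → MISS  vc=[]
1: 0x17 (blk 5, set 1) → MISS  vc=[15]
2: 0x3f (blk 15, set 1) → VC-HIT  vc=[5]
3: 0x14 (blk 5, set 1) → VC-HIT  vc=[15]
4: 0x16 (blk 5, set 1) → L1-HIT  vc=[15]
5: 0x2f (blk 11, set 1) → MISS  vc=[15, 5]
6: 0x14 (blk 5, set 1) → VC-HIT  vc=[15, 11]
7: 0x3f (blk 15, set 1) → VC-HIT  vc=[5, 11]
8: 0x2e (blk 11, set 1) → VC-HIT  vc=[5, 15]
9: 0x16 (blk 5, set 1) → VC-HIT  vc=[11, 15]
10: 0x3f (blk 15, set 1) → VC-HIT  vc=[11, 5]
11: 0x3c (blk 15, set 1) → L1-HIT  vc=[11, 5]
12: 0x3d (blk 15, set 1) → L1-HIT  vc=[11, 5]
13: 0x2d (blk 11, set 1) → VC-HIT  vc=[15, 5]

MISSES = 3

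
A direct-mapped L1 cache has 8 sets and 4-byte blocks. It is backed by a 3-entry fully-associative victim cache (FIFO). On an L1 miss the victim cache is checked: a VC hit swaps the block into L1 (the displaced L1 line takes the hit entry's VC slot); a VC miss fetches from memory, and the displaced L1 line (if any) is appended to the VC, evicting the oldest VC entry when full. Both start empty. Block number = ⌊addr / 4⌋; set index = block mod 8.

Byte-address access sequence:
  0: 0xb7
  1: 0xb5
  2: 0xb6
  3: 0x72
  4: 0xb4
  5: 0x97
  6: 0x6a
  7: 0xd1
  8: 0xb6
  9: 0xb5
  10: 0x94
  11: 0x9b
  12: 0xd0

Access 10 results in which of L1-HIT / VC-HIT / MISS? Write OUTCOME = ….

#0 0xb7→b45/s5 MISS; vc=[]
#1 0xb5→b45/s5 L1-HIT; vc=[]
#2 0xb6→b45/s5 L1-HIT; vc=[]
#3 0x72→b28/s4 MISS; vc=[]
#4 0xb4→b45/s5 L1-HIT; vc=[]
#5 0x97→b37/s5 MISS; vc=[45]
#6 0x6a→b26/s2 MISS; vc=[45]
#7 0xd1→b52/s4 MISS; vc=[45,28]
#8 0xb6→b45/s5 VC-HIT; vc=[37,28]
#9 0xb5→b45/s5 L1-HIT; vc=[37,28]
#10 0x94→b37/s5 VC-HIT; vc=[45,28]
#11 0x9b→b38/s6 MISS; vc=[45,28]
#12 0xd0→b52/s4 L1-HIT; vc=[45,28]

OUTCOME = VC-HIT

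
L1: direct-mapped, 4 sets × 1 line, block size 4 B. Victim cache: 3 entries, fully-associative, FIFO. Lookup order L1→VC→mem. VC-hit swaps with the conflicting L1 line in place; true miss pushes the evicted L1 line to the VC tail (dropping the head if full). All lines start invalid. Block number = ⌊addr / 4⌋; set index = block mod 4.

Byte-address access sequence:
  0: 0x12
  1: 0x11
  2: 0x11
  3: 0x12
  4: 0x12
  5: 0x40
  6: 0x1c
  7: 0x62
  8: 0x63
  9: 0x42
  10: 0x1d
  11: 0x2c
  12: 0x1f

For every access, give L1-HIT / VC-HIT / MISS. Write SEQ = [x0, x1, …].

SEQ = [MISS, L1-HIT, L1-HIT, L1-HIT, L1-HIT, MISS, MISS, MISS, L1-HIT, VC-HIT, L1-HIT, MISS, VC-HIT]

  [0] addr=0x12 blk=4 s=0: MISS | VC []
  [1] addr=0x11 blk=4 s=0: L1-HIT | VC []
  [2] addr=0x11 blk=4 s=0: L1-HIT | VC []
  [3] addr=0x12 blk=4 s=0: L1-HIT | VC []
  [4] addr=0x12 blk=4 s=0: L1-HIT | VC []
  [5] addr=0x40 blk=16 s=0: MISS | VC [4]
  [6] addr=0x1c blk=7 s=3: MISS | VC [4]
  [7] addr=0x62 blk=24 s=0: MISS | VC [4, 16]
  [8] addr=0x63 blk=24 s=0: L1-HIT | VC [4, 16]
  [9] addr=0x42 blk=16 s=0: VC-HIT | VC [4, 24]
  [10] addr=0x1d blk=7 s=3: L1-HIT | VC [4, 24]
  [11] addr=0x2c blk=11 s=3: MISS | VC [4, 24, 7]
  [12] addr=0x1f blk=7 s=3: VC-HIT | VC [4, 24, 11]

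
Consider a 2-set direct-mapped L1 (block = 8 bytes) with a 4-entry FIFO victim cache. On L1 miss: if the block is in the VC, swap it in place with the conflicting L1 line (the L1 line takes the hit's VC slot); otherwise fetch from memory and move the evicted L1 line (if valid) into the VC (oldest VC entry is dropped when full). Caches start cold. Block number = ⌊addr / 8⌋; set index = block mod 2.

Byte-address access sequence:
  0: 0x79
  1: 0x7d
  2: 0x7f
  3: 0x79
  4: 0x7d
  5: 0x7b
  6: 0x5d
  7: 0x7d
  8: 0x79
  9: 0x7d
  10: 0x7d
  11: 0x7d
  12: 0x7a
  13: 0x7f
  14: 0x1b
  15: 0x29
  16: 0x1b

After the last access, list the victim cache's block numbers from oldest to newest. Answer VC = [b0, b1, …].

VC = [11, 15, 5]

0: 0x79 (blk 15, set 1) → MISS  vc=[]
1: 0x7d (blk 15, set 1) → L1-HIT  vc=[]
2: 0x7f (blk 15, set 1) → L1-HIT  vc=[]
3: 0x79 (blk 15, set 1) → L1-HIT  vc=[]
4: 0x7d (blk 15, set 1) → L1-HIT  vc=[]
5: 0x7b (blk 15, set 1) → L1-HIT  vc=[]
6: 0x5d (blk 11, set 1) → MISS  vc=[15]
7: 0x7d (blk 15, set 1) → VC-HIT  vc=[11]
8: 0x79 (blk 15, set 1) → L1-HIT  vc=[11]
9: 0x7d (blk 15, set 1) → L1-HIT  vc=[11]
10: 0x7d (blk 15, set 1) → L1-HIT  vc=[11]
11: 0x7d (blk 15, set 1) → L1-HIT  vc=[11]
12: 0x7a (blk 15, set 1) → L1-HIT  vc=[11]
13: 0x7f (blk 15, set 1) → L1-HIT  vc=[11]
14: 0x1b (blk 3, set 1) → MISS  vc=[11, 15]
15: 0x29 (blk 5, set 1) → MISS  vc=[11, 15, 3]
16: 0x1b (blk 3, set 1) → VC-HIT  vc=[11, 15, 5]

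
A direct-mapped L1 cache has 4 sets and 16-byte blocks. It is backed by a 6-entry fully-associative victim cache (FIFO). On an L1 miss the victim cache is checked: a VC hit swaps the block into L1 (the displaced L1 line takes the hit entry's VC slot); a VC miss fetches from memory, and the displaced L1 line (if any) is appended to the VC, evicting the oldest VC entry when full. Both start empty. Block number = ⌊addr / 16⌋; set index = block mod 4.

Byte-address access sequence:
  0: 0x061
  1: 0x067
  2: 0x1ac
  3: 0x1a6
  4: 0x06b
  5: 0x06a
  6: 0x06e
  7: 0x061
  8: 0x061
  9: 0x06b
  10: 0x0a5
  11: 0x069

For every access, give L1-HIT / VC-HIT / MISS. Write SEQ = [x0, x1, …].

0: 0x61 (blk 6, set 2) → MISS  vc=[]
1: 0x67 (blk 6, set 2) → L1-HIT  vc=[]
2: 0x1ac (blk 26, set 2) → MISS  vc=[6]
3: 0x1a6 (blk 26, set 2) → L1-HIT  vc=[6]
4: 0x6b (blk 6, set 2) → VC-HIT  vc=[26]
5: 0x6a (blk 6, set 2) → L1-HIT  vc=[26]
6: 0x6e (blk 6, set 2) → L1-HIT  vc=[26]
7: 0x61 (blk 6, set 2) → L1-HIT  vc=[26]
8: 0x61 (blk 6, set 2) → L1-HIT  vc=[26]
9: 0x6b (blk 6, set 2) → L1-HIT  vc=[26]
10: 0xa5 (blk 10, set 2) → MISS  vc=[26, 6]
11: 0x69 (blk 6, set 2) → VC-HIT  vc=[26, 10]

SEQ = [MISS, L1-HIT, MISS, L1-HIT, VC-HIT, L1-HIT, L1-HIT, L1-HIT, L1-HIT, L1-HIT, MISS, VC-HIT]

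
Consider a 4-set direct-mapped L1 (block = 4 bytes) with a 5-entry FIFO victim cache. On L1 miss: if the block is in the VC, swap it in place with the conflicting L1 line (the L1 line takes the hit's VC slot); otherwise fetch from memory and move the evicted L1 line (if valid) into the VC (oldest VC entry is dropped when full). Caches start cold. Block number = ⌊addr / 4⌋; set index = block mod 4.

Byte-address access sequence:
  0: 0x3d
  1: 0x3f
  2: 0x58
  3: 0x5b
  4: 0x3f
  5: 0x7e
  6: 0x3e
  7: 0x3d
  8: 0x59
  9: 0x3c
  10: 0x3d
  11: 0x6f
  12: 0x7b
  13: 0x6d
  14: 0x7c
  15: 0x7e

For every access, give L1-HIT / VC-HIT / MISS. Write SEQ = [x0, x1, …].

SEQ = [MISS, L1-HIT, MISS, L1-HIT, L1-HIT, MISS, VC-HIT, L1-HIT, L1-HIT, L1-HIT, L1-HIT, MISS, MISS, L1-HIT, VC-HIT, L1-HIT]

  [0] addr=0x3d blk=15 s=3: MISS | VC []
  [1] addr=0x3f blk=15 s=3: L1-HIT | VC []
  [2] addr=0x58 blk=22 s=2: MISS | VC []
  [3] addr=0x5b blk=22 s=2: L1-HIT | VC []
  [4] addr=0x3f blk=15 s=3: L1-HIT | VC []
  [5] addr=0x7e blk=31 s=3: MISS | VC [15]
  [6] addr=0x3e blk=15 s=3: VC-HIT | VC [31]
  [7] addr=0x3d blk=15 s=3: L1-HIT | VC [31]
  [8] addr=0x59 blk=22 s=2: L1-HIT | VC [31]
  [9] addr=0x3c blk=15 s=3: L1-HIT | VC [31]
  [10] addr=0x3d blk=15 s=3: L1-HIT | VC [31]
  [11] addr=0x6f blk=27 s=3: MISS | VC [31, 15]
  [12] addr=0x7b blk=30 s=2: MISS | VC [31, 15, 22]
  [13] addr=0x6d blk=27 s=3: L1-HIT | VC [31, 15, 22]
  [14] addr=0x7c blk=31 s=3: VC-HIT | VC [27, 15, 22]
  [15] addr=0x7e blk=31 s=3: L1-HIT | VC [27, 15, 22]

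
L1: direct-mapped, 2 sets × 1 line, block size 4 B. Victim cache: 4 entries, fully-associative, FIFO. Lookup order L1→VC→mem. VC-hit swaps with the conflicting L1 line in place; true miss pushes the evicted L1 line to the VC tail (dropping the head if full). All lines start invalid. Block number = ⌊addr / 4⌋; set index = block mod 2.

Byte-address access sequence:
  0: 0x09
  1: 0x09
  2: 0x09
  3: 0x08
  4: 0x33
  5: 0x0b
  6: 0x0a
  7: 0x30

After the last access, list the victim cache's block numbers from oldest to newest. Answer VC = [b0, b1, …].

VC = [2]

#0 0x9→b2/s0 MISS; vc=[]
#1 0x9→b2/s0 L1-HIT; vc=[]
#2 0x9→b2/s0 L1-HIT; vc=[]
#3 0x8→b2/s0 L1-HIT; vc=[]
#4 0x33→b12/s0 MISS; vc=[2]
#5 0xb→b2/s0 VC-HIT; vc=[12]
#6 0xa→b2/s0 L1-HIT; vc=[12]
#7 0x30→b12/s0 VC-HIT; vc=[2]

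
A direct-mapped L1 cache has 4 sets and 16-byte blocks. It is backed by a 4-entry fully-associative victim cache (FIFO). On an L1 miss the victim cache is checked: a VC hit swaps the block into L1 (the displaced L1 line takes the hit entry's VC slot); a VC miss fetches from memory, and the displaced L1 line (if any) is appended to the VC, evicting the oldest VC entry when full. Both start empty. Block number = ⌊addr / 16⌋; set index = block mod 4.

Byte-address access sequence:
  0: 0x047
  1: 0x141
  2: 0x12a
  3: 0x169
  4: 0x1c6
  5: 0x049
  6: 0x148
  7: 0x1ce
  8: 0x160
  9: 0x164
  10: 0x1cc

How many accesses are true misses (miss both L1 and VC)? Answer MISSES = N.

#0 0x47→b4/s0 MISS; vc=[]
#1 0x141→b20/s0 MISS; vc=[4]
#2 0x12a→b18/s2 MISS; vc=[4]
#3 0x169→b22/s2 MISS; vc=[4,18]
#4 0x1c6→b28/s0 MISS; vc=[4,18,20]
#5 0x49→b4/s0 VC-HIT; vc=[28,18,20]
#6 0x148→b20/s0 VC-HIT; vc=[28,18,4]
#7 0x1ce→b28/s0 VC-HIT; vc=[20,18,4]
#8 0x160→b22/s2 L1-HIT; vc=[20,18,4]
#9 0x164→b22/s2 L1-HIT; vc=[20,18,4]
#10 0x1cc→b28/s0 L1-HIT; vc=[20,18,4]

MISSES = 5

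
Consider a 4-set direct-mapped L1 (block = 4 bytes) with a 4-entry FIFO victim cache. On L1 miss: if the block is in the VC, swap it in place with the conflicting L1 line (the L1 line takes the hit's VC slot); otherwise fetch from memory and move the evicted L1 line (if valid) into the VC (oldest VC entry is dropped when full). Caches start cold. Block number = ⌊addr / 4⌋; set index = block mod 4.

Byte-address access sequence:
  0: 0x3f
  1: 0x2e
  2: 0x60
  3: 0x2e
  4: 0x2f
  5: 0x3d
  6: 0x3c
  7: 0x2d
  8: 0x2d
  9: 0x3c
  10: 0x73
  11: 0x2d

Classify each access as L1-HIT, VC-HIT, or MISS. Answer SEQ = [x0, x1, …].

#0 0x3f→b15/s3 MISS; vc=[]
#1 0x2e→b11/s3 MISS; vc=[15]
#2 0x60→b24/s0 MISS; vc=[15]
#3 0x2e→b11/s3 L1-HIT; vc=[15]
#4 0x2f→b11/s3 L1-HIT; vc=[15]
#5 0x3d→b15/s3 VC-HIT; vc=[11]
#6 0x3c→b15/s3 L1-HIT; vc=[11]
#7 0x2d→b11/s3 VC-HIT; vc=[15]
#8 0x2d→b11/s3 L1-HIT; vc=[15]
#9 0x3c→b15/s3 VC-HIT; vc=[11]
#10 0x73→b28/s0 MISS; vc=[11,24]
#11 0x2d→b11/s3 VC-HIT; vc=[15,24]

SEQ = [MISS, MISS, MISS, L1-HIT, L1-HIT, VC-HIT, L1-HIT, VC-HIT, L1-HIT, VC-HIT, MISS, VC-HIT]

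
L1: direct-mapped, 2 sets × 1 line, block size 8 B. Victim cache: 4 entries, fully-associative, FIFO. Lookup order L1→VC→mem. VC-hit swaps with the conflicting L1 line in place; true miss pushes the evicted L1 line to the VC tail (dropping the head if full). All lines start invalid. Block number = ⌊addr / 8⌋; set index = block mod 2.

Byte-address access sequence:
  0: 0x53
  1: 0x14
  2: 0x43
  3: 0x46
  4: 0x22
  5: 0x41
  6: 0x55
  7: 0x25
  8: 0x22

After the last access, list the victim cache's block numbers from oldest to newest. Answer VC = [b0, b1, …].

  [0] addr=0x53 blk=10 s=0: MISS | VC []
  [1] addr=0x14 blk=2 s=0: MISS | VC [10]
  [2] addr=0x43 blk=8 s=0: MISS | VC [10, 2]
  [3] addr=0x46 blk=8 s=0: L1-HIT | VC [10, 2]
  [4] addr=0x22 blk=4 s=0: MISS | VC [10, 2, 8]
  [5] addr=0x41 blk=8 s=0: VC-HIT | VC [10, 2, 4]
  [6] addr=0x55 blk=10 s=0: VC-HIT | VC [8, 2, 4]
  [7] addr=0x25 blk=4 s=0: VC-HIT | VC [8, 2, 10]
  [8] addr=0x22 blk=4 s=0: L1-HIT | VC [8, 2, 10]

VC = [8, 2, 10]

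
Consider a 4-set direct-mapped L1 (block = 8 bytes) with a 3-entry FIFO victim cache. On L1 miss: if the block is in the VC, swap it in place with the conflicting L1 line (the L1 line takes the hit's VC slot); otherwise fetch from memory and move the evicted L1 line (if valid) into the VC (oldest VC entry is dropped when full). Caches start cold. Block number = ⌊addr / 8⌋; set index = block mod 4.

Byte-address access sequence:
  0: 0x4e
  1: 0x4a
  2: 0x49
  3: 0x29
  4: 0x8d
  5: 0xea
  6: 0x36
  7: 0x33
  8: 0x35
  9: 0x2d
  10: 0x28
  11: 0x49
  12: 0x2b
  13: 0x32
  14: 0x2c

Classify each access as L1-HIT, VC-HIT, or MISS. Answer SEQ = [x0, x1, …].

SEQ = [MISS, L1-HIT, L1-HIT, MISS, MISS, MISS, MISS, L1-HIT, L1-HIT, VC-HIT, L1-HIT, VC-HIT, VC-HIT, L1-HIT, L1-HIT]

#0 0x4e→b9/s1 MISS; vc=[]
#1 0x4a→b9/s1 L1-HIT; vc=[]
#2 0x49→b9/s1 L1-HIT; vc=[]
#3 0x29→b5/s1 MISS; vc=[9]
#4 0x8d→b17/s1 MISS; vc=[9,5]
#5 0xea→b29/s1 MISS; vc=[9,5,17]
#6 0x36→b6/s2 MISS; vc=[9,5,17]
#7 0x33→b6/s2 L1-HIT; vc=[9,5,17]
#8 0x35→b6/s2 L1-HIT; vc=[9,5,17]
#9 0x2d→b5/s1 VC-HIT; vc=[9,29,17]
#10 0x28→b5/s1 L1-HIT; vc=[9,29,17]
#11 0x49→b9/s1 VC-HIT; vc=[5,29,17]
#12 0x2b→b5/s1 VC-HIT; vc=[9,29,17]
#13 0x32→b6/s2 L1-HIT; vc=[9,29,17]
#14 0x2c→b5/s1 L1-HIT; vc=[9,29,17]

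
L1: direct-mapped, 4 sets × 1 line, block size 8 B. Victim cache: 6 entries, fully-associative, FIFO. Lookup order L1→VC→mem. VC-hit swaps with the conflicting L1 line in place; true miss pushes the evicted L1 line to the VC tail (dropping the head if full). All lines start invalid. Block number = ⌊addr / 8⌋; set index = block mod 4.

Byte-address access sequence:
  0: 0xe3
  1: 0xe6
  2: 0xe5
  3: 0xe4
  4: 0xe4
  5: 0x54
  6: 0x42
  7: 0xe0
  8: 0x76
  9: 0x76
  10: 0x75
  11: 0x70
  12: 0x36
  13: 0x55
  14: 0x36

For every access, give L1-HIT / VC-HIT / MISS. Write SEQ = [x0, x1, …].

0: 0xe3 (blk 28, set 0) → MISS  vc=[]
1: 0xe6 (blk 28, set 0) → L1-HIT  vc=[]
2: 0xe5 (blk 28, set 0) → L1-HIT  vc=[]
3: 0xe4 (blk 28, set 0) → L1-HIT  vc=[]
4: 0xe4 (blk 28, set 0) → L1-HIT  vc=[]
5: 0x54 (blk 10, set 2) → MISS  vc=[]
6: 0x42 (blk 8, set 0) → MISS  vc=[28]
7: 0xe0 (blk 28, set 0) → VC-HIT  vc=[8]
8: 0x76 (blk 14, set 2) → MISS  vc=[8, 10]
9: 0x76 (blk 14, set 2) → L1-HIT  vc=[8, 10]
10: 0x75 (blk 14, set 2) → L1-HIT  vc=[8, 10]
11: 0x70 (blk 14, set 2) → L1-HIT  vc=[8, 10]
12: 0x36 (blk 6, set 2) → MISS  vc=[8, 10, 14]
13: 0x55 (blk 10, set 2) → VC-HIT  vc=[8, 6, 14]
14: 0x36 (blk 6, set 2) → VC-HIT  vc=[8, 10, 14]

SEQ = [MISS, L1-HIT, L1-HIT, L1-HIT, L1-HIT, MISS, MISS, VC-HIT, MISS, L1-HIT, L1-HIT, L1-HIT, MISS, VC-HIT, VC-HIT]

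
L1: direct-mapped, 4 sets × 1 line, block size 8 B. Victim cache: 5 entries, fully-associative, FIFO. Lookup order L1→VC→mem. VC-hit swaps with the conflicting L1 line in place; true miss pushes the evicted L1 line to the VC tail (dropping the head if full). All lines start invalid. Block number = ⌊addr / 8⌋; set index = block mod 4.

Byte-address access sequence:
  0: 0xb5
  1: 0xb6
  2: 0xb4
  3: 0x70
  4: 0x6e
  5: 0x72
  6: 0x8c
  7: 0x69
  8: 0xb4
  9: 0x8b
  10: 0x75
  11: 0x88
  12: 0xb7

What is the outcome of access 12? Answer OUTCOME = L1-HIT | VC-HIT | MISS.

OUTCOME = VC-HIT

  [0] addr=0xb5 blk=22 s=2: MISS | VC []
  [1] addr=0xb6 blk=22 s=2: L1-HIT | VC []
  [2] addr=0xb4 blk=22 s=2: L1-HIT | VC []
  [3] addr=0x70 blk=14 s=2: MISS | VC [22]
  [4] addr=0x6e blk=13 s=1: MISS | VC [22]
  [5] addr=0x72 blk=14 s=2: L1-HIT | VC [22]
  [6] addr=0x8c blk=17 s=1: MISS | VC [22, 13]
  [7] addr=0x69 blk=13 s=1: VC-HIT | VC [22, 17]
  [8] addr=0xb4 blk=22 s=2: VC-HIT | VC [14, 17]
  [9] addr=0x8b blk=17 s=1: VC-HIT | VC [14, 13]
  [10] addr=0x75 blk=14 s=2: VC-HIT | VC [22, 13]
  [11] addr=0x88 blk=17 s=1: L1-HIT | VC [22, 13]
  [12] addr=0xb7 blk=22 s=2: VC-HIT | VC [14, 13]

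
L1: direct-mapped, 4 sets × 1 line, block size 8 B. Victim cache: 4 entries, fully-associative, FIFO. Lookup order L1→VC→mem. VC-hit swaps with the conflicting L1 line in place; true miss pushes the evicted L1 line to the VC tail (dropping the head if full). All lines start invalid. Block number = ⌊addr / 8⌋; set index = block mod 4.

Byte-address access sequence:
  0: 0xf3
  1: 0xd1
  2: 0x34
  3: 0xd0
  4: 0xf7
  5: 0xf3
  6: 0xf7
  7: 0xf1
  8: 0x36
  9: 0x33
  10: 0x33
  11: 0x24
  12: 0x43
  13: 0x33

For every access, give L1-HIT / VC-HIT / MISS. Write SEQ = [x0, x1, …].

0: 0xf3 (blk 30, set 2) → MISS  vc=[]
1: 0xd1 (blk 26, set 2) → MISS  vc=[30]
2: 0x34 (blk 6, set 2) → MISS  vc=[30, 26]
3: 0xd0 (blk 26, set 2) → VC-HIT  vc=[30, 6]
4: 0xf7 (blk 30, set 2) → VC-HIT  vc=[26, 6]
5: 0xf3 (blk 30, set 2) → L1-HIT  vc=[26, 6]
6: 0xf7 (blk 30, set 2) → L1-HIT  vc=[26, 6]
7: 0xf1 (blk 30, set 2) → L1-HIT  vc=[26, 6]
8: 0x36 (blk 6, set 2) → VC-HIT  vc=[26, 30]
9: 0x33 (blk 6, set 2) → L1-HIT  vc=[26, 30]
10: 0x33 (blk 6, set 2) → L1-HIT  vc=[26, 30]
11: 0x24 (blk 4, set 0) → MISS  vc=[26, 30]
12: 0x43 (blk 8, set 0) → MISS  vc=[26, 30, 4]
13: 0x33 (blk 6, set 2) → L1-HIT  vc=[26, 30, 4]

SEQ = [MISS, MISS, MISS, VC-HIT, VC-HIT, L1-HIT, L1-HIT, L1-HIT, VC-HIT, L1-HIT, L1-HIT, MISS, MISS, L1-HIT]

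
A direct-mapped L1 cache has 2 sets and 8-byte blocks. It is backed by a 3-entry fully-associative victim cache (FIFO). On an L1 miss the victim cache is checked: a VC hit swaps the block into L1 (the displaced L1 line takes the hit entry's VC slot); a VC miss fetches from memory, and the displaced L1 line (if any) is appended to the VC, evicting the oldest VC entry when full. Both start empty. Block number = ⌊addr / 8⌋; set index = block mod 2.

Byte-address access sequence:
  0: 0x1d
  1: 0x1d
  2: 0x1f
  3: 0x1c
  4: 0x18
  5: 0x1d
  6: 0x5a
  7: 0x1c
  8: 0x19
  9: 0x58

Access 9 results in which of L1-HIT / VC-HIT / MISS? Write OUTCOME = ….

OUTCOME = VC-HIT

  [0] addr=0x1d blk=3 s=1: MISS | VC []
  [1] addr=0x1d blk=3 s=1: L1-HIT | VC []
  [2] addr=0x1f blk=3 s=1: L1-HIT | VC []
  [3] addr=0x1c blk=3 s=1: L1-HIT | VC []
  [4] addr=0x18 blk=3 s=1: L1-HIT | VC []
  [5] addr=0x1d blk=3 s=1: L1-HIT | VC []
  [6] addr=0x5a blk=11 s=1: MISS | VC [3]
  [7] addr=0x1c blk=3 s=1: VC-HIT | VC [11]
  [8] addr=0x19 blk=3 s=1: L1-HIT | VC [11]
  [9] addr=0x58 blk=11 s=1: VC-HIT | VC [3]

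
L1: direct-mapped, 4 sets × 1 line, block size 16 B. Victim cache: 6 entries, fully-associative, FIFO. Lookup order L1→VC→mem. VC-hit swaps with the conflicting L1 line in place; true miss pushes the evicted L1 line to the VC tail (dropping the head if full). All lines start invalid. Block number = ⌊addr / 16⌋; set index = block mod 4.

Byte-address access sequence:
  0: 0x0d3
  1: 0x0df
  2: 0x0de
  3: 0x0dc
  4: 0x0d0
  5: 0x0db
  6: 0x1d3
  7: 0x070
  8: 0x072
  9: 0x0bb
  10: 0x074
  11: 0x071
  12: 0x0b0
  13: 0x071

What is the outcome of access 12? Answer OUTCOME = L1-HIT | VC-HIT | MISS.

0: 0xd3 (blk 13, set 1) → MISS  vc=[]
1: 0xdf (blk 13, set 1) → L1-HIT  vc=[]
2: 0xde (blk 13, set 1) → L1-HIT  vc=[]
3: 0xdc (blk 13, set 1) → L1-HIT  vc=[]
4: 0xd0 (blk 13, set 1) → L1-HIT  vc=[]
5: 0xdb (blk 13, set 1) → L1-HIT  vc=[]
6: 0x1d3 (blk 29, set 1) → MISS  vc=[13]
7: 0x70 (blk 7, set 3) → MISS  vc=[13]
8: 0x72 (blk 7, set 3) → L1-HIT  vc=[13]
9: 0xbb (blk 11, set 3) → MISS  vc=[13, 7]
10: 0x74 (blk 7, set 3) → VC-HIT  vc=[13, 11]
11: 0x71 (blk 7, set 3) → L1-HIT  vc=[13, 11]
12: 0xb0 (blk 11, set 3) → VC-HIT  vc=[13, 7]
13: 0x71 (blk 7, set 3) → VC-HIT  vc=[13, 11]

OUTCOME = VC-HIT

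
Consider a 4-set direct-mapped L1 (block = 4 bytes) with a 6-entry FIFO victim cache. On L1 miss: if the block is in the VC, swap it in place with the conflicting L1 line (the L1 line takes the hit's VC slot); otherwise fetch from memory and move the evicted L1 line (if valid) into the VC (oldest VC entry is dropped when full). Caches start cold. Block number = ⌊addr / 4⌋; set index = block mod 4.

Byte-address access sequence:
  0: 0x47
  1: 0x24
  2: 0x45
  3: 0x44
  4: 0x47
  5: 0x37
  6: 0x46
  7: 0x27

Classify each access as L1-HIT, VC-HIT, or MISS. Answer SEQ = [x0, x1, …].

SEQ = [MISS, MISS, VC-HIT, L1-HIT, L1-HIT, MISS, VC-HIT, VC-HIT]

#0 0x47→b17/s1 MISS; vc=[]
#1 0x24→b9/s1 MISS; vc=[17]
#2 0x45→b17/s1 VC-HIT; vc=[9]
#3 0x44→b17/s1 L1-HIT; vc=[9]
#4 0x47→b17/s1 L1-HIT; vc=[9]
#5 0x37→b13/s1 MISS; vc=[9,17]
#6 0x46→b17/s1 VC-HIT; vc=[9,13]
#7 0x27→b9/s1 VC-HIT; vc=[17,13]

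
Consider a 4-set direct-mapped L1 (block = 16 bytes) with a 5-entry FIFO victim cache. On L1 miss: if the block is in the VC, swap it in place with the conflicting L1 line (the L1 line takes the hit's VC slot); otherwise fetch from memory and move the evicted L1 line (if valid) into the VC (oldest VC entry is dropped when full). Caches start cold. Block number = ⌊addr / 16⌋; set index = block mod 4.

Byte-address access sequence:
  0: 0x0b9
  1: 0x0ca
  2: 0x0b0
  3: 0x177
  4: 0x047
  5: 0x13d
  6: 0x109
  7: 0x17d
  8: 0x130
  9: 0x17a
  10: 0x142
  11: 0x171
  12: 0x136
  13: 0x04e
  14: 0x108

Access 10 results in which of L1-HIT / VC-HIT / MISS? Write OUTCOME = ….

0: 0xb9 (blk 11, set 3) → MISS  vc=[]
1: 0xca (blk 12, set 0) → MISS  vc=[]
2: 0xb0 (blk 11, set 3) → L1-HIT  vc=[]
3: 0x177 (blk 23, set 3) → MISS  vc=[11]
4: 0x47 (blk 4, set 0) → MISS  vc=[11, 12]
5: 0x13d (blk 19, set 3) → MISS  vc=[11, 12, 23]
6: 0x109 (blk 16, set 0) → MISS  vc=[11, 12, 23, 4]
7: 0x17d (blk 23, set 3) → VC-HIT  vc=[11, 12, 19, 4]
8: 0x130 (blk 19, set 3) → VC-HIT  vc=[11, 12, 23, 4]
9: 0x17a (blk 23, set 3) → VC-HIT  vc=[11, 12, 19, 4]
10: 0x142 (blk 20, set 0) → MISS  vc=[11, 12, 19, 4, 16]
11: 0x171 (blk 23, set 3) → L1-HIT  vc=[11, 12, 19, 4, 16]
12: 0x136 (blk 19, set 3) → VC-HIT  vc=[11, 12, 23, 4, 16]
13: 0x4e (blk 4, set 0) → VC-HIT  vc=[11, 12, 23, 20, 16]
14: 0x108 (blk 16, set 0) → VC-HIT  vc=[11, 12, 23, 20, 4]

OUTCOME = MISS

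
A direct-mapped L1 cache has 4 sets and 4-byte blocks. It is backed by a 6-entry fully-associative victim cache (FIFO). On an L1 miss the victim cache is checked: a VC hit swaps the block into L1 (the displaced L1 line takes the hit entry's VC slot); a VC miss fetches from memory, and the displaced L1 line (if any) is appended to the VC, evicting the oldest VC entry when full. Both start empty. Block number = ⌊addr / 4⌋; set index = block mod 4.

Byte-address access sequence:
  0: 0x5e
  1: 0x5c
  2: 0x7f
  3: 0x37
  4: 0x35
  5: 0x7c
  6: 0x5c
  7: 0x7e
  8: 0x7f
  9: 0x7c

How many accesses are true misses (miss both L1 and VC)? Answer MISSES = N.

MISSES = 3

  [0] addr=0x5e blk=23 s=3: MISS | VC []
  [1] addr=0x5c blk=23 s=3: L1-HIT | VC []
  [2] addr=0x7f blk=31 s=3: MISS | VC [23]
  [3] addr=0x37 blk=13 s=1: MISS | VC [23]
  [4] addr=0x35 blk=13 s=1: L1-HIT | VC [23]
  [5] addr=0x7c blk=31 s=3: L1-HIT | VC [23]
  [6] addr=0x5c blk=23 s=3: VC-HIT | VC [31]
  [7] addr=0x7e blk=31 s=3: VC-HIT | VC [23]
  [8] addr=0x7f blk=31 s=3: L1-HIT | VC [23]
  [9] addr=0x7c blk=31 s=3: L1-HIT | VC [23]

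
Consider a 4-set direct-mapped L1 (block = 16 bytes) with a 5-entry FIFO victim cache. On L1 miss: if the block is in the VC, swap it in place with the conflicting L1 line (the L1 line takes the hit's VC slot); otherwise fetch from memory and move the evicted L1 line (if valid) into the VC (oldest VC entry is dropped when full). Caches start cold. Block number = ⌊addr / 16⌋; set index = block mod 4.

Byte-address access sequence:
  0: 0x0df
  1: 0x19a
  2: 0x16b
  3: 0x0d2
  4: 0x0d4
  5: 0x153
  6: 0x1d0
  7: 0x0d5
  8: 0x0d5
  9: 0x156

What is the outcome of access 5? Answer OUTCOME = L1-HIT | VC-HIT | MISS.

0: 0xdf (blk 13, set 1) → MISS  vc=[]
1: 0x19a (blk 25, set 1) → MISS  vc=[13]
2: 0x16b (blk 22, set 2) → MISS  vc=[13]
3: 0xd2 (blk 13, set 1) → VC-HIT  vc=[25]
4: 0xd4 (blk 13, set 1) → L1-HIT  vc=[25]
5: 0x153 (blk 21, set 1) → MISS  vc=[25, 13]
6: 0x1d0 (blk 29, set 1) → MISS  vc=[25, 13, 21]
7: 0xd5 (blk 13, set 1) → VC-HIT  vc=[25, 29, 21]
8: 0xd5 (blk 13, set 1) → L1-HIT  vc=[25, 29, 21]
9: 0x156 (blk 21, set 1) → VC-HIT  vc=[25, 29, 13]

OUTCOME = MISS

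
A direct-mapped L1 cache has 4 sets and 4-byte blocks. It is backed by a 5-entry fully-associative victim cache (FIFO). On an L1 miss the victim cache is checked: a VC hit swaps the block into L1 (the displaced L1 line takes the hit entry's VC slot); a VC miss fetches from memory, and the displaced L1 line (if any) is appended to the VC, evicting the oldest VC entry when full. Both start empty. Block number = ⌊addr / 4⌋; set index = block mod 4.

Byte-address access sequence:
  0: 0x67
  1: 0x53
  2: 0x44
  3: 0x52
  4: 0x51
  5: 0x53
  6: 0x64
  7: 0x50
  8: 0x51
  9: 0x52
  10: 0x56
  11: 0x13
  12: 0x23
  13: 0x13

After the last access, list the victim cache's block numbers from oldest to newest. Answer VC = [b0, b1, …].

#0 0x67→b25/s1 MISS; vc=[]
#1 0x53→b20/s0 MISS; vc=[]
#2 0x44→b17/s1 MISS; vc=[25]
#3 0x52→b20/s0 L1-HIT; vc=[25]
#4 0x51→b20/s0 L1-HIT; vc=[25]
#5 0x53→b20/s0 L1-HIT; vc=[25]
#6 0x64→b25/s1 VC-HIT; vc=[17]
#7 0x50→b20/s0 L1-HIT; vc=[17]
#8 0x51→b20/s0 L1-HIT; vc=[17]
#9 0x52→b20/s0 L1-HIT; vc=[17]
#10 0x56→b21/s1 MISS; vc=[17,25]
#11 0x13→b4/s0 MISS; vc=[17,25,20]
#12 0x23→b8/s0 MISS; vc=[17,25,20,4]
#13 0x13→b4/s0 VC-HIT; vc=[17,25,20,8]

VC = [17, 25, 20, 8]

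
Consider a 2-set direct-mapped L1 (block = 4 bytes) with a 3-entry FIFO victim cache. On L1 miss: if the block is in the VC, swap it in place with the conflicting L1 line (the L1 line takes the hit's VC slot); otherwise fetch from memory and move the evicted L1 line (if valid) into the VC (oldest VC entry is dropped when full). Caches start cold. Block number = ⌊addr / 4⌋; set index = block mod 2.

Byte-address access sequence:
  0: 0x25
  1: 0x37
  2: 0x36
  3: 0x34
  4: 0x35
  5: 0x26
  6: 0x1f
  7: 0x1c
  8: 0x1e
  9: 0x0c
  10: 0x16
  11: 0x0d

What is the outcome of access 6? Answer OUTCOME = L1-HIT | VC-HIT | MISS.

OUTCOME = MISS

  [0] addr=0x25 blk=9 s=1: MISS | VC []
  [1] addr=0x37 blk=13 s=1: MISS | VC [9]
  [2] addr=0x36 blk=13 s=1: L1-HIT | VC [9]
  [3] addr=0x34 blk=13 s=1: L1-HIT | VC [9]
  [4] addr=0x35 blk=13 s=1: L1-HIT | VC [9]
  [5] addr=0x26 blk=9 s=1: VC-HIT | VC [13]
  [6] addr=0x1f blk=7 s=1: MISS | VC [13, 9]
  [7] addr=0x1c blk=7 s=1: L1-HIT | VC [13, 9]
  [8] addr=0x1e blk=7 s=1: L1-HIT | VC [13, 9]
  [9] addr=0xc blk=3 s=1: MISS | VC [13, 9, 7]
  [10] addr=0x16 blk=5 s=1: MISS | VC [9, 7, 3]
  [11] addr=0xd blk=3 s=1: VC-HIT | VC [9, 7, 5]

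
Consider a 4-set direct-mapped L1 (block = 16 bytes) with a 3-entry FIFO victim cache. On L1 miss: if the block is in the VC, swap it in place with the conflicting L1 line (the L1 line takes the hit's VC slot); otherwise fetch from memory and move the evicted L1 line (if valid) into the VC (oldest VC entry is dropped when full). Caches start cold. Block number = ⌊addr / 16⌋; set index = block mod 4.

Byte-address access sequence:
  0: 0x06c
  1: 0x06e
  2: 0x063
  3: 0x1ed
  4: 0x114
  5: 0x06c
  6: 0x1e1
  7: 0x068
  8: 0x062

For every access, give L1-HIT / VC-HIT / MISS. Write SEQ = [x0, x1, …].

0: 0x6c (blk 6, set 2) → MISS  vc=[]
1: 0x6e (blk 6, set 2) → L1-HIT  vc=[]
2: 0x63 (blk 6, set 2) → L1-HIT  vc=[]
3: 0x1ed (blk 30, set 2) → MISS  vc=[6]
4: 0x114 (blk 17, set 1) → MISS  vc=[6]
5: 0x6c (blk 6, set 2) → VC-HIT  vc=[30]
6: 0x1e1 (blk 30, set 2) → VC-HIT  vc=[6]
7: 0x68 (blk 6, set 2) → VC-HIT  vc=[30]
8: 0x62 (blk 6, set 2) → L1-HIT  vc=[30]

SEQ = [MISS, L1-HIT, L1-HIT, MISS, MISS, VC-HIT, VC-HIT, VC-HIT, L1-HIT]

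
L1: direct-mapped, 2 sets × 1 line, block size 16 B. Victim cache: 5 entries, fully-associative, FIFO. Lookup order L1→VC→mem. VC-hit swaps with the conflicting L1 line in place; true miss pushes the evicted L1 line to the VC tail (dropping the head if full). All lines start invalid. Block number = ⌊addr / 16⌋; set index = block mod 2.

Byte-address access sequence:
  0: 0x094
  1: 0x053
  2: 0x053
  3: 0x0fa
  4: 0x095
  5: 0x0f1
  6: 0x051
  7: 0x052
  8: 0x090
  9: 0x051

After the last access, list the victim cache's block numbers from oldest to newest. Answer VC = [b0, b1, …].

0: 0x94 (blk 9, set 1) → MISS  vc=[]
1: 0x53 (blk 5, set 1) → MISS  vc=[9]
2: 0x53 (blk 5, set 1) → L1-HIT  vc=[9]
3: 0xfa (blk 15, set 1) → MISS  vc=[9, 5]
4: 0x95 (blk 9, set 1) → VC-HIT  vc=[15, 5]
5: 0xf1 (blk 15, set 1) → VC-HIT  vc=[9, 5]
6: 0x51 (blk 5, set 1) → VC-HIT  vc=[9, 15]
7: 0x52 (blk 5, set 1) → L1-HIT  vc=[9, 15]
8: 0x90 (blk 9, set 1) → VC-HIT  vc=[5, 15]
9: 0x51 (blk 5, set 1) → VC-HIT  vc=[9, 15]

VC = [9, 15]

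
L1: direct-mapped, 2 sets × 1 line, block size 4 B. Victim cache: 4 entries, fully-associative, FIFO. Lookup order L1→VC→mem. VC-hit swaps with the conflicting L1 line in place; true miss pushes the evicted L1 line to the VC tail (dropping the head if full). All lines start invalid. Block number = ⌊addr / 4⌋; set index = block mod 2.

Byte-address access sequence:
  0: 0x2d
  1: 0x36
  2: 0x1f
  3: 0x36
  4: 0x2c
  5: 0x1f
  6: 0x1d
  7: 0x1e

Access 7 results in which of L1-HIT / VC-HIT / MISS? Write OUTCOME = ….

OUTCOME = L1-HIT

0: 0x2d (blk 11, set 1) → MISS  vc=[]
1: 0x36 (blk 13, set 1) → MISS  vc=[11]
2: 0x1f (blk 7, set 1) → MISS  vc=[11, 13]
3: 0x36 (blk 13, set 1) → VC-HIT  vc=[11, 7]
4: 0x2c (blk 11, set 1) → VC-HIT  vc=[13, 7]
5: 0x1f (blk 7, set 1) → VC-HIT  vc=[13, 11]
6: 0x1d (blk 7, set 1) → L1-HIT  vc=[13, 11]
7: 0x1e (blk 7, set 1) → L1-HIT  vc=[13, 11]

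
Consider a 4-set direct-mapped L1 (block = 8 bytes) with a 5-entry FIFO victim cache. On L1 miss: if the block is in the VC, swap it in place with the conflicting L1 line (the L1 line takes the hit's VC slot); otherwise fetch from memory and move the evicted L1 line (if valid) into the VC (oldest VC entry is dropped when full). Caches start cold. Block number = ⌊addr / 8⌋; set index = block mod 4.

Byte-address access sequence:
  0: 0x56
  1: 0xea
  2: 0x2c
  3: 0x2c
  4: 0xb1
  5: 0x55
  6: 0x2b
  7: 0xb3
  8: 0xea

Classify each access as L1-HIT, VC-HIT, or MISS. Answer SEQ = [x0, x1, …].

#0 0x56→b10/s2 MISS; vc=[]
#1 0xea→b29/s1 MISS; vc=[]
#2 0x2c→b5/s1 MISS; vc=[29]
#3 0x2c→b5/s1 L1-HIT; vc=[29]
#4 0xb1→b22/s2 MISS; vc=[29,10]
#5 0x55→b10/s2 VC-HIT; vc=[29,22]
#6 0x2b→b5/s1 L1-HIT; vc=[29,22]
#7 0xb3→b22/s2 VC-HIT; vc=[29,10]
#8 0xea→b29/s1 VC-HIT; vc=[5,10]

SEQ = [MISS, MISS, MISS, L1-HIT, MISS, VC-HIT, L1-HIT, VC-HIT, VC-HIT]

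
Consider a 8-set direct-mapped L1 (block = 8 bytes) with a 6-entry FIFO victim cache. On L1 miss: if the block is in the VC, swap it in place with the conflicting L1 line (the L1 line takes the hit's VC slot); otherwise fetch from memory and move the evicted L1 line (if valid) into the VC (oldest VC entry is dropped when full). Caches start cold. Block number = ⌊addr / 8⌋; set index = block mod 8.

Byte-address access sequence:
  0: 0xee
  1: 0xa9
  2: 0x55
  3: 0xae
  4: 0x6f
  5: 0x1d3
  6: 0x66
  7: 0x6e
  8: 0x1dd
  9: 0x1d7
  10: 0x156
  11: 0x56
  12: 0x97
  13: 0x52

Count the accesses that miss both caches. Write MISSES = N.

#0 0xee→b29/s5 MISS; vc=[]
#1 0xa9→b21/s5 MISS; vc=[29]
#2 0x55→b10/s2 MISS; vc=[29]
#3 0xae→b21/s5 L1-HIT; vc=[29]
#4 0x6f→b13/s5 MISS; vc=[29,21]
#5 0x1d3→b58/s2 MISS; vc=[29,21,10]
#6 0x66→b12/s4 MISS; vc=[29,21,10]
#7 0x6e→b13/s5 L1-HIT; vc=[29,21,10]
#8 0x1dd→b59/s3 MISS; vc=[29,21,10]
#9 0x1d7→b58/s2 L1-HIT; vc=[29,21,10]
#10 0x156→b42/s2 MISS; vc=[29,21,10,58]
#11 0x56→b10/s2 VC-HIT; vc=[29,21,42,58]
#12 0x97→b18/s2 MISS; vc=[29,21,42,58,10]
#13 0x52→b10/s2 VC-HIT; vc=[29,21,42,58,18]

MISSES = 9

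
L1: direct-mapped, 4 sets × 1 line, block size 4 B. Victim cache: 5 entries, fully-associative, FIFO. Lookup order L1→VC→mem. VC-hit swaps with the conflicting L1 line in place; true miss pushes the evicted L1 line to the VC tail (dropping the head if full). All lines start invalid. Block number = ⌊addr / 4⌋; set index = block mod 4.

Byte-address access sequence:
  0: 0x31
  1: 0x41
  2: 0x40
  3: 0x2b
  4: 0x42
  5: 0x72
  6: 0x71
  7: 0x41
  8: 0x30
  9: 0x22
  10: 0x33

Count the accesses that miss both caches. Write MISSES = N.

MISSES = 5

#0 0x31→b12/s0 MISS; vc=[]
#1 0x41→b16/s0 MISS; vc=[12]
#2 0x40→b16/s0 L1-HIT; vc=[12]
#3 0x2b→b10/s2 MISS; vc=[12]
#4 0x42→b16/s0 L1-HIT; vc=[12]
#5 0x72→b28/s0 MISS; vc=[12,16]
#6 0x71→b28/s0 L1-HIT; vc=[12,16]
#7 0x41→b16/s0 VC-HIT; vc=[12,28]
#8 0x30→b12/s0 VC-HIT; vc=[16,28]
#9 0x22→b8/s0 MISS; vc=[16,28,12]
#10 0x33→b12/s0 VC-HIT; vc=[16,28,8]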